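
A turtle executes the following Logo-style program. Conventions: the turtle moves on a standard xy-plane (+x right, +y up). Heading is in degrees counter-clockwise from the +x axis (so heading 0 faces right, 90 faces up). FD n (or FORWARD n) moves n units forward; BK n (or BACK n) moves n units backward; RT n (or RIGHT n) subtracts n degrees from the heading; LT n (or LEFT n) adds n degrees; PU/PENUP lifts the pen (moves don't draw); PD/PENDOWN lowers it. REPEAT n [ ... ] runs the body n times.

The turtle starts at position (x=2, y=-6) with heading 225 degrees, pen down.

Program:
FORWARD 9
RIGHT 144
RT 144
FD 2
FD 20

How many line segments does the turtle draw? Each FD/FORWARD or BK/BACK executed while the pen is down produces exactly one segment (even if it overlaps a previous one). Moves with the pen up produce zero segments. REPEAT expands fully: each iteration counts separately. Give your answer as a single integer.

Executing turtle program step by step:
Start: pos=(2,-6), heading=225, pen down
FD 9: (2,-6) -> (-4.364,-12.364) [heading=225, draw]
RT 144: heading 225 -> 81
RT 144: heading 81 -> 297
FD 2: (-4.364,-12.364) -> (-3.456,-14.146) [heading=297, draw]
FD 20: (-3.456,-14.146) -> (5.624,-31.966) [heading=297, draw]
Final: pos=(5.624,-31.966), heading=297, 3 segment(s) drawn
Segments drawn: 3

Answer: 3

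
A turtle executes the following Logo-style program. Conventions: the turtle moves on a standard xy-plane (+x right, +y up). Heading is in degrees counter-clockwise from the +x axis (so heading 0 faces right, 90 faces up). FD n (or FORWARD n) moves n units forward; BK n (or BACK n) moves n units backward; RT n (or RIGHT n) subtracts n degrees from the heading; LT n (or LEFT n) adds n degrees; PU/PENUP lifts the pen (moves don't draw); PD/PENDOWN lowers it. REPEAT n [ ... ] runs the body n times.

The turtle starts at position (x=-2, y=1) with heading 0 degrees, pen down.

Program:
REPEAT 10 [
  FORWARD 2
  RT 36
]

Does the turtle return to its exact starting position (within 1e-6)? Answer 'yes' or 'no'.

Executing turtle program step by step:
Start: pos=(-2,1), heading=0, pen down
REPEAT 10 [
  -- iteration 1/10 --
  FD 2: (-2,1) -> (0,1) [heading=0, draw]
  RT 36: heading 0 -> 324
  -- iteration 2/10 --
  FD 2: (0,1) -> (1.618,-0.176) [heading=324, draw]
  RT 36: heading 324 -> 288
  -- iteration 3/10 --
  FD 2: (1.618,-0.176) -> (2.236,-2.078) [heading=288, draw]
  RT 36: heading 288 -> 252
  -- iteration 4/10 --
  FD 2: (2.236,-2.078) -> (1.618,-3.98) [heading=252, draw]
  RT 36: heading 252 -> 216
  -- iteration 5/10 --
  FD 2: (1.618,-3.98) -> (0,-5.155) [heading=216, draw]
  RT 36: heading 216 -> 180
  -- iteration 6/10 --
  FD 2: (0,-5.155) -> (-2,-5.155) [heading=180, draw]
  RT 36: heading 180 -> 144
  -- iteration 7/10 --
  FD 2: (-2,-5.155) -> (-3.618,-3.98) [heading=144, draw]
  RT 36: heading 144 -> 108
  -- iteration 8/10 --
  FD 2: (-3.618,-3.98) -> (-4.236,-2.078) [heading=108, draw]
  RT 36: heading 108 -> 72
  -- iteration 9/10 --
  FD 2: (-4.236,-2.078) -> (-3.618,-0.176) [heading=72, draw]
  RT 36: heading 72 -> 36
  -- iteration 10/10 --
  FD 2: (-3.618,-0.176) -> (-2,1) [heading=36, draw]
  RT 36: heading 36 -> 0
]
Final: pos=(-2,1), heading=0, 10 segment(s) drawn

Start position: (-2, 1)
Final position: (-2, 1)
Distance = 0; < 1e-6 -> CLOSED

Answer: yes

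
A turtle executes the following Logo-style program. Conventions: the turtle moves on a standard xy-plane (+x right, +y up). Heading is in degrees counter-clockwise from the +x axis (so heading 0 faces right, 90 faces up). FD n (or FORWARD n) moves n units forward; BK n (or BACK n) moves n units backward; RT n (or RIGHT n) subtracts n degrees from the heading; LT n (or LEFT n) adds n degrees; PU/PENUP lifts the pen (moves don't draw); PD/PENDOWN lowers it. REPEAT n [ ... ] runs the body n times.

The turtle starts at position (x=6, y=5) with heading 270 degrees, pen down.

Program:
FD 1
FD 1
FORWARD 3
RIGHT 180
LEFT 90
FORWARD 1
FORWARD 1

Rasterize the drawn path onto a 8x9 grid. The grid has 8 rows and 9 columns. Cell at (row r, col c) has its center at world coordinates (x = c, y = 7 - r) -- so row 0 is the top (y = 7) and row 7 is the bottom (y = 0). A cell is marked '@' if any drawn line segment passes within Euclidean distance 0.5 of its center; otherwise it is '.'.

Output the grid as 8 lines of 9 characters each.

Segment 0: (6,5) -> (6,4)
Segment 1: (6,4) -> (6,3)
Segment 2: (6,3) -> (6,0)
Segment 3: (6,0) -> (5,0)
Segment 4: (5,0) -> (4,0)

Answer: .........
.........
......@..
......@..
......@..
......@..
......@..
....@@@..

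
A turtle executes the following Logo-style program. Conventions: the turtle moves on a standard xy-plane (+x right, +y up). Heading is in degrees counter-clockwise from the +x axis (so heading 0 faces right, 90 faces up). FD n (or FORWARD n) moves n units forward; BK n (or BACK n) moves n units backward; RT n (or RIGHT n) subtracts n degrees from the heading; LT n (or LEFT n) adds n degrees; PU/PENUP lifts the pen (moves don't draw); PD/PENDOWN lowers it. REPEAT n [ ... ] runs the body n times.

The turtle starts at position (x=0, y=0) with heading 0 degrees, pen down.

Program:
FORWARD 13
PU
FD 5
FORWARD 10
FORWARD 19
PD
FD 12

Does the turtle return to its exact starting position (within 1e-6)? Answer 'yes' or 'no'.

Answer: no

Derivation:
Executing turtle program step by step:
Start: pos=(0,0), heading=0, pen down
FD 13: (0,0) -> (13,0) [heading=0, draw]
PU: pen up
FD 5: (13,0) -> (18,0) [heading=0, move]
FD 10: (18,0) -> (28,0) [heading=0, move]
FD 19: (28,0) -> (47,0) [heading=0, move]
PD: pen down
FD 12: (47,0) -> (59,0) [heading=0, draw]
Final: pos=(59,0), heading=0, 2 segment(s) drawn

Start position: (0, 0)
Final position: (59, 0)
Distance = 59; >= 1e-6 -> NOT closed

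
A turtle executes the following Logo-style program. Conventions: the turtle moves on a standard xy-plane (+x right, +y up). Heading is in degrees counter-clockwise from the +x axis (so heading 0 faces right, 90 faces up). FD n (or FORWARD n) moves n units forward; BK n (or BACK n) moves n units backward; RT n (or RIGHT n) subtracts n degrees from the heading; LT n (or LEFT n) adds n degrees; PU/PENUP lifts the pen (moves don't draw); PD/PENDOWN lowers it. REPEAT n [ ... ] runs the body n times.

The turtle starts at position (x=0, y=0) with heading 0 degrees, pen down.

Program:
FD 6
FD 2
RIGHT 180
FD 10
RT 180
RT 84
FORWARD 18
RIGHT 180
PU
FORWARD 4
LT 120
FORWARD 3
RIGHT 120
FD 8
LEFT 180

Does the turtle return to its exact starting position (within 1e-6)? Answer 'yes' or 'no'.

Executing turtle program step by step:
Start: pos=(0,0), heading=0, pen down
FD 6: (0,0) -> (6,0) [heading=0, draw]
FD 2: (6,0) -> (8,0) [heading=0, draw]
RT 180: heading 0 -> 180
FD 10: (8,0) -> (-2,0) [heading=180, draw]
RT 180: heading 180 -> 0
RT 84: heading 0 -> 276
FD 18: (-2,0) -> (-0.118,-17.901) [heading=276, draw]
RT 180: heading 276 -> 96
PU: pen up
FD 4: (-0.118,-17.901) -> (-0.537,-13.923) [heading=96, move]
LT 120: heading 96 -> 216
FD 3: (-0.537,-13.923) -> (-2.964,-15.687) [heading=216, move]
RT 120: heading 216 -> 96
FD 8: (-2.964,-15.687) -> (-3.8,-7.73) [heading=96, move]
LT 180: heading 96 -> 276
Final: pos=(-3.8,-7.73), heading=276, 4 segment(s) drawn

Start position: (0, 0)
Final position: (-3.8, -7.73)
Distance = 8.614; >= 1e-6 -> NOT closed

Answer: no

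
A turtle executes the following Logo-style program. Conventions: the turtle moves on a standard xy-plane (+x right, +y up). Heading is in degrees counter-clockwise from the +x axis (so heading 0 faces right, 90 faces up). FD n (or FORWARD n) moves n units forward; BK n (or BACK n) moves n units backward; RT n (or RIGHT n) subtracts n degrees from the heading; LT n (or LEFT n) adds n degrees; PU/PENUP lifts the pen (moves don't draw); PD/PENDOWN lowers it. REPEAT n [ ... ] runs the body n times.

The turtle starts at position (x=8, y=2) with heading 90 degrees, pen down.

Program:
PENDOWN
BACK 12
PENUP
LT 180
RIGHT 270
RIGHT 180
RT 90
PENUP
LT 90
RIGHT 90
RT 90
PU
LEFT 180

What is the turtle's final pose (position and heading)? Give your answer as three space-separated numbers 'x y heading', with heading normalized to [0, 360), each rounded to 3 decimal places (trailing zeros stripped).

Answer: 8 -10 180

Derivation:
Executing turtle program step by step:
Start: pos=(8,2), heading=90, pen down
PD: pen down
BK 12: (8,2) -> (8,-10) [heading=90, draw]
PU: pen up
LT 180: heading 90 -> 270
RT 270: heading 270 -> 0
RT 180: heading 0 -> 180
RT 90: heading 180 -> 90
PU: pen up
LT 90: heading 90 -> 180
RT 90: heading 180 -> 90
RT 90: heading 90 -> 0
PU: pen up
LT 180: heading 0 -> 180
Final: pos=(8,-10), heading=180, 1 segment(s) drawn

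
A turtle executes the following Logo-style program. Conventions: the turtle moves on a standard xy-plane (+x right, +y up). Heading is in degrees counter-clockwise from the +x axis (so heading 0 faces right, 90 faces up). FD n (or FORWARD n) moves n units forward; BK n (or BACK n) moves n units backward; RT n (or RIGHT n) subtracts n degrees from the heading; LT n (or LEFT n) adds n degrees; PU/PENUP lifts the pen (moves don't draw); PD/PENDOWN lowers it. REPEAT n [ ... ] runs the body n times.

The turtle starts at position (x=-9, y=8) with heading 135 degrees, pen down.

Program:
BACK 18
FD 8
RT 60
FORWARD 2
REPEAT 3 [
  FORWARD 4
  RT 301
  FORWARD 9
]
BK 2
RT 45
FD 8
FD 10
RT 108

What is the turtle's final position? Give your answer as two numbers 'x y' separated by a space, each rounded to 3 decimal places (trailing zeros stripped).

Answer: -40.275 -1.678

Derivation:
Executing turtle program step by step:
Start: pos=(-9,8), heading=135, pen down
BK 18: (-9,8) -> (3.728,-4.728) [heading=135, draw]
FD 8: (3.728,-4.728) -> (-1.929,0.929) [heading=135, draw]
RT 60: heading 135 -> 75
FD 2: (-1.929,0.929) -> (-1.411,2.861) [heading=75, draw]
REPEAT 3 [
  -- iteration 1/3 --
  FD 4: (-1.411,2.861) -> (-0.376,6.724) [heading=75, draw]
  RT 301: heading 75 -> 134
  FD 9: (-0.376,6.724) -> (-6.628,13.199) [heading=134, draw]
  -- iteration 2/3 --
  FD 4: (-6.628,13.199) -> (-9.407,16.076) [heading=134, draw]
  RT 301: heading 134 -> 193
  FD 9: (-9.407,16.076) -> (-18.176,14.051) [heading=193, draw]
  -- iteration 3/3 --
  FD 4: (-18.176,14.051) -> (-22.073,13.152) [heading=193, draw]
  RT 301: heading 193 -> 252
  FD 9: (-22.073,13.152) -> (-24.855,4.592) [heading=252, draw]
]
BK 2: (-24.855,4.592) -> (-24.237,6.494) [heading=252, draw]
RT 45: heading 252 -> 207
FD 8: (-24.237,6.494) -> (-31.365,2.862) [heading=207, draw]
FD 10: (-31.365,2.862) -> (-40.275,-1.678) [heading=207, draw]
RT 108: heading 207 -> 99
Final: pos=(-40.275,-1.678), heading=99, 12 segment(s) drawn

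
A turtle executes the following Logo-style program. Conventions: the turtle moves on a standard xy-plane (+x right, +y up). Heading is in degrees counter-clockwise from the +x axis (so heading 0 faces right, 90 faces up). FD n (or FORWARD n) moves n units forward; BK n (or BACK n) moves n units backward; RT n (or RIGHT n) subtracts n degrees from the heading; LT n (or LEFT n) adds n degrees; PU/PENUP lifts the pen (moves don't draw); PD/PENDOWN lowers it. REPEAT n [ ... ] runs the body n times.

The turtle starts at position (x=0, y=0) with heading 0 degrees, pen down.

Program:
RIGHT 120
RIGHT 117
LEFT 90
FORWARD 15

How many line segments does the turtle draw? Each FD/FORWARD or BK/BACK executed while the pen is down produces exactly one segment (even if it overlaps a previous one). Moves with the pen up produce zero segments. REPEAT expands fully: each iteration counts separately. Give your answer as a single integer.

Answer: 1

Derivation:
Executing turtle program step by step:
Start: pos=(0,0), heading=0, pen down
RT 120: heading 0 -> 240
RT 117: heading 240 -> 123
LT 90: heading 123 -> 213
FD 15: (0,0) -> (-12.58,-8.17) [heading=213, draw]
Final: pos=(-12.58,-8.17), heading=213, 1 segment(s) drawn
Segments drawn: 1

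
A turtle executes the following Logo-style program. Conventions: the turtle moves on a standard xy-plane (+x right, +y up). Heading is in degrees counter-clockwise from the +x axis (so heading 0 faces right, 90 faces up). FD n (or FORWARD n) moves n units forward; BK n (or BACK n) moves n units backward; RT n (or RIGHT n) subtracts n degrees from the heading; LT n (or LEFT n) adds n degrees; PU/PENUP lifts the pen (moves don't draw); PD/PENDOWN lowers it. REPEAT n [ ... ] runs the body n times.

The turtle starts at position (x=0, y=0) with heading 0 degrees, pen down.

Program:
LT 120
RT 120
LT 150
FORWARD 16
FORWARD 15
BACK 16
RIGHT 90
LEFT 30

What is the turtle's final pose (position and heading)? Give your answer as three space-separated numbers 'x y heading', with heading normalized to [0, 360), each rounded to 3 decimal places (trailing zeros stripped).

Executing turtle program step by step:
Start: pos=(0,0), heading=0, pen down
LT 120: heading 0 -> 120
RT 120: heading 120 -> 0
LT 150: heading 0 -> 150
FD 16: (0,0) -> (-13.856,8) [heading=150, draw]
FD 15: (-13.856,8) -> (-26.847,15.5) [heading=150, draw]
BK 16: (-26.847,15.5) -> (-12.99,7.5) [heading=150, draw]
RT 90: heading 150 -> 60
LT 30: heading 60 -> 90
Final: pos=(-12.99,7.5), heading=90, 3 segment(s) drawn

Answer: -12.99 7.5 90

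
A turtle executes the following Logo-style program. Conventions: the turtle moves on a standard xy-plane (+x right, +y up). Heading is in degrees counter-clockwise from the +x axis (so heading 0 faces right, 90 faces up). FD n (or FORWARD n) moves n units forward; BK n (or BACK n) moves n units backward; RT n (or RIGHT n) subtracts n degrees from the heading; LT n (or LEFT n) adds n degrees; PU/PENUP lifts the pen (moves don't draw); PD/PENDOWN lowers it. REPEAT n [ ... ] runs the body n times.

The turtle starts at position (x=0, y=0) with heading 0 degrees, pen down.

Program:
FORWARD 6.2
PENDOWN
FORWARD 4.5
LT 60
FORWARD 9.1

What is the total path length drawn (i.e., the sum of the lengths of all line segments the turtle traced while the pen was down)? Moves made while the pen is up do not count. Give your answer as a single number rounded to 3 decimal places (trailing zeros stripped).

Answer: 19.8

Derivation:
Executing turtle program step by step:
Start: pos=(0,0), heading=0, pen down
FD 6.2: (0,0) -> (6.2,0) [heading=0, draw]
PD: pen down
FD 4.5: (6.2,0) -> (10.7,0) [heading=0, draw]
LT 60: heading 0 -> 60
FD 9.1: (10.7,0) -> (15.25,7.881) [heading=60, draw]
Final: pos=(15.25,7.881), heading=60, 3 segment(s) drawn

Segment lengths:
  seg 1: (0,0) -> (6.2,0), length = 6.2
  seg 2: (6.2,0) -> (10.7,0), length = 4.5
  seg 3: (10.7,0) -> (15.25,7.881), length = 9.1
Total = 19.8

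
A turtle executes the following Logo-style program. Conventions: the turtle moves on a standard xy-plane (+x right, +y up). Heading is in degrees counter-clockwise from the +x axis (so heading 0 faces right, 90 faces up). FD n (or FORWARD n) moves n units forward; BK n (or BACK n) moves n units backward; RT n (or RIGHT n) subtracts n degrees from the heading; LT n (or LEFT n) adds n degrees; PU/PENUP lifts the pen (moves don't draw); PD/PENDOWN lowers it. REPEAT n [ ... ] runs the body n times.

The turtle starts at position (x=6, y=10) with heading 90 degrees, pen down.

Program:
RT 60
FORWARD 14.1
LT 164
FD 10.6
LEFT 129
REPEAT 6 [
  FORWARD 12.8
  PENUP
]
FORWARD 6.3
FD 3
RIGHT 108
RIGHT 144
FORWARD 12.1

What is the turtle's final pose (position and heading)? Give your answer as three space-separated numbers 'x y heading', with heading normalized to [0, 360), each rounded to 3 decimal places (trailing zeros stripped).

Executing turtle program step by step:
Start: pos=(6,10), heading=90, pen down
RT 60: heading 90 -> 30
FD 14.1: (6,10) -> (18.211,17.05) [heading=30, draw]
LT 164: heading 30 -> 194
FD 10.6: (18.211,17.05) -> (7.926,14.486) [heading=194, draw]
LT 129: heading 194 -> 323
REPEAT 6 [
  -- iteration 1/6 --
  FD 12.8: (7.926,14.486) -> (18.148,6.782) [heading=323, draw]
  PU: pen up
  -- iteration 2/6 --
  FD 12.8: (18.148,6.782) -> (28.371,-0.921) [heading=323, move]
  PU: pen up
  -- iteration 3/6 --
  FD 12.8: (28.371,-0.921) -> (38.593,-8.624) [heading=323, move]
  PU: pen up
  -- iteration 4/6 --
  FD 12.8: (38.593,-8.624) -> (48.816,-16.327) [heading=323, move]
  PU: pen up
  -- iteration 5/6 --
  FD 12.8: (48.816,-16.327) -> (59.038,-24.031) [heading=323, move]
  PU: pen up
  -- iteration 6/6 --
  FD 12.8: (59.038,-24.031) -> (69.261,-31.734) [heading=323, move]
  PU: pen up
]
FD 6.3: (69.261,-31.734) -> (74.292,-35.525) [heading=323, move]
FD 3: (74.292,-35.525) -> (76.688,-37.331) [heading=323, move]
RT 108: heading 323 -> 215
RT 144: heading 215 -> 71
FD 12.1: (76.688,-37.331) -> (80.628,-25.89) [heading=71, move]
Final: pos=(80.628,-25.89), heading=71, 3 segment(s) drawn

Answer: 80.628 -25.89 71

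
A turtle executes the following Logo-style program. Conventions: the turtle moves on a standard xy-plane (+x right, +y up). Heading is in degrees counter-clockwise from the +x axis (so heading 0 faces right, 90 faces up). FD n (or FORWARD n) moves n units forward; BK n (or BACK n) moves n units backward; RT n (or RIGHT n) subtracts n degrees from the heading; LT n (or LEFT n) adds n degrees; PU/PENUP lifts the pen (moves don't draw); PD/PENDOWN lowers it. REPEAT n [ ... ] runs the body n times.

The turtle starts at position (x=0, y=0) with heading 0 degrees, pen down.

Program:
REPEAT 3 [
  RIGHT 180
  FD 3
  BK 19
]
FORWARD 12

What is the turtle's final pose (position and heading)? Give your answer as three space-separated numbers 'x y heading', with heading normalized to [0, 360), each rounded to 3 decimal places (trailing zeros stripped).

Answer: 4 0 180

Derivation:
Executing turtle program step by step:
Start: pos=(0,0), heading=0, pen down
REPEAT 3 [
  -- iteration 1/3 --
  RT 180: heading 0 -> 180
  FD 3: (0,0) -> (-3,0) [heading=180, draw]
  BK 19: (-3,0) -> (16,0) [heading=180, draw]
  -- iteration 2/3 --
  RT 180: heading 180 -> 0
  FD 3: (16,0) -> (19,0) [heading=0, draw]
  BK 19: (19,0) -> (0,0) [heading=0, draw]
  -- iteration 3/3 --
  RT 180: heading 0 -> 180
  FD 3: (0,0) -> (-3,0) [heading=180, draw]
  BK 19: (-3,0) -> (16,0) [heading=180, draw]
]
FD 12: (16,0) -> (4,0) [heading=180, draw]
Final: pos=(4,0), heading=180, 7 segment(s) drawn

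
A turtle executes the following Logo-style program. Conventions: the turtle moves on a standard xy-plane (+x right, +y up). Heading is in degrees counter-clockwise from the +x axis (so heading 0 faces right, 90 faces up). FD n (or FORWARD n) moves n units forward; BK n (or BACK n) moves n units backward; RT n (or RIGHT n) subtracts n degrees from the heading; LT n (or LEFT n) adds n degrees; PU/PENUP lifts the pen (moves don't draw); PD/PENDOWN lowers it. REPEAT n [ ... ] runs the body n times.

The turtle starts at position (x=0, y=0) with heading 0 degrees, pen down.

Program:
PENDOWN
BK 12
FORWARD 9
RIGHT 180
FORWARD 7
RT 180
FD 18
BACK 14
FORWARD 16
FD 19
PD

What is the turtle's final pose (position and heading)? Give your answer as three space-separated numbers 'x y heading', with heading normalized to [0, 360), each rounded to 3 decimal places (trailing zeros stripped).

Executing turtle program step by step:
Start: pos=(0,0), heading=0, pen down
PD: pen down
BK 12: (0,0) -> (-12,0) [heading=0, draw]
FD 9: (-12,0) -> (-3,0) [heading=0, draw]
RT 180: heading 0 -> 180
FD 7: (-3,0) -> (-10,0) [heading=180, draw]
RT 180: heading 180 -> 0
FD 18: (-10,0) -> (8,0) [heading=0, draw]
BK 14: (8,0) -> (-6,0) [heading=0, draw]
FD 16: (-6,0) -> (10,0) [heading=0, draw]
FD 19: (10,0) -> (29,0) [heading=0, draw]
PD: pen down
Final: pos=(29,0), heading=0, 7 segment(s) drawn

Answer: 29 0 0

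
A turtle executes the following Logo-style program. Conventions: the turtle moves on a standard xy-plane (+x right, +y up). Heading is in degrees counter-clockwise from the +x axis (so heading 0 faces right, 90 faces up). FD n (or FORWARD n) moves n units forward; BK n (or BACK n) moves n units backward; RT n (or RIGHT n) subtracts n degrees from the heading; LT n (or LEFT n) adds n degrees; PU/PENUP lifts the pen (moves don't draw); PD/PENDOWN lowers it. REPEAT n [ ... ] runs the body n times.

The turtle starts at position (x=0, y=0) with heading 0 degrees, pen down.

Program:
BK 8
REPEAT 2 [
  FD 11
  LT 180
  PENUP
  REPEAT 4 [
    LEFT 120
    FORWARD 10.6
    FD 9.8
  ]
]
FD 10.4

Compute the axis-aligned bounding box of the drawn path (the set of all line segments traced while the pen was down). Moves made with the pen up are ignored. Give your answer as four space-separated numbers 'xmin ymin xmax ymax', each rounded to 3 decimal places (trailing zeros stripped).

Answer: -8 0 3 0

Derivation:
Executing turtle program step by step:
Start: pos=(0,0), heading=0, pen down
BK 8: (0,0) -> (-8,0) [heading=0, draw]
REPEAT 2 [
  -- iteration 1/2 --
  FD 11: (-8,0) -> (3,0) [heading=0, draw]
  LT 180: heading 0 -> 180
  PU: pen up
  REPEAT 4 [
    -- iteration 1/4 --
    LT 120: heading 180 -> 300
    FD 10.6: (3,0) -> (8.3,-9.18) [heading=300, move]
    FD 9.8: (8.3,-9.18) -> (13.2,-17.667) [heading=300, move]
    -- iteration 2/4 --
    LT 120: heading 300 -> 60
    FD 10.6: (13.2,-17.667) -> (18.5,-8.487) [heading=60, move]
    FD 9.8: (18.5,-8.487) -> (23.4,0) [heading=60, move]
    -- iteration 3/4 --
    LT 120: heading 60 -> 180
    FD 10.6: (23.4,0) -> (12.8,0) [heading=180, move]
    FD 9.8: (12.8,0) -> (3,0) [heading=180, move]
    -- iteration 4/4 --
    LT 120: heading 180 -> 300
    FD 10.6: (3,0) -> (8.3,-9.18) [heading=300, move]
    FD 9.8: (8.3,-9.18) -> (13.2,-17.667) [heading=300, move]
  ]
  -- iteration 2/2 --
  FD 11: (13.2,-17.667) -> (18.7,-27.193) [heading=300, move]
  LT 180: heading 300 -> 120
  PU: pen up
  REPEAT 4 [
    -- iteration 1/4 --
    LT 120: heading 120 -> 240
    FD 10.6: (18.7,-27.193) -> (13.4,-36.373) [heading=240, move]
    FD 9.8: (13.4,-36.373) -> (8.5,-44.86) [heading=240, move]
    -- iteration 2/4 --
    LT 120: heading 240 -> 0
    FD 10.6: (8.5,-44.86) -> (19.1,-44.86) [heading=0, move]
    FD 9.8: (19.1,-44.86) -> (28.9,-44.86) [heading=0, move]
    -- iteration 3/4 --
    LT 120: heading 0 -> 120
    FD 10.6: (28.9,-44.86) -> (23.6,-35.68) [heading=120, move]
    FD 9.8: (23.6,-35.68) -> (18.7,-27.193) [heading=120, move]
    -- iteration 4/4 --
    LT 120: heading 120 -> 240
    FD 10.6: (18.7,-27.193) -> (13.4,-36.373) [heading=240, move]
    FD 9.8: (13.4,-36.373) -> (8.5,-44.86) [heading=240, move]
  ]
]
FD 10.4: (8.5,-44.86) -> (3.3,-53.867) [heading=240, move]
Final: pos=(3.3,-53.867), heading=240, 2 segment(s) drawn

Segment endpoints: x in {-8, 0, 3}, y in {0}
xmin=-8, ymin=0, xmax=3, ymax=0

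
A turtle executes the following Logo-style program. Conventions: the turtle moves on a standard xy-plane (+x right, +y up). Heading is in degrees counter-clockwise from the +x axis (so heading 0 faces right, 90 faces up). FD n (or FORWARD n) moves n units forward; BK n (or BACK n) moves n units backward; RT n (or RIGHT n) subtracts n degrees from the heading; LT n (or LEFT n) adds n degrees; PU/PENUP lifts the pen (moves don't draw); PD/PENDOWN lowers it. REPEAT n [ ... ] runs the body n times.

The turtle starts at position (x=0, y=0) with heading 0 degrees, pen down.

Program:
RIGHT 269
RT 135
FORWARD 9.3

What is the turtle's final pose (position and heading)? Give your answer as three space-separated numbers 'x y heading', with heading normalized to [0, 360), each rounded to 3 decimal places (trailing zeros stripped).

Answer: 6.69 -6.46 316

Derivation:
Executing turtle program step by step:
Start: pos=(0,0), heading=0, pen down
RT 269: heading 0 -> 91
RT 135: heading 91 -> 316
FD 9.3: (0,0) -> (6.69,-6.46) [heading=316, draw]
Final: pos=(6.69,-6.46), heading=316, 1 segment(s) drawn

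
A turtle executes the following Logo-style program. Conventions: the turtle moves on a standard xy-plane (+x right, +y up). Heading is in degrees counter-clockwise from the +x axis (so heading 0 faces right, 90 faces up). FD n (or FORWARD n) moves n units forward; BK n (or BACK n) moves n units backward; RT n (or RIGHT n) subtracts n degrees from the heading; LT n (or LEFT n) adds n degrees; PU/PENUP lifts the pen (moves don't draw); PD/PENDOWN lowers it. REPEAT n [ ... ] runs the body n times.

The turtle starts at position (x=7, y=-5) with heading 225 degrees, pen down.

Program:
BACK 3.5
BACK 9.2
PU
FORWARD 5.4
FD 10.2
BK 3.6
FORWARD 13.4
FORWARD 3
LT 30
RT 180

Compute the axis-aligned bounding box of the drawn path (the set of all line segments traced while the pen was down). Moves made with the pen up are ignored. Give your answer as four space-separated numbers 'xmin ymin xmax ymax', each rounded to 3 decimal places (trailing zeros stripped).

Answer: 7 -5 15.98 3.98

Derivation:
Executing turtle program step by step:
Start: pos=(7,-5), heading=225, pen down
BK 3.5: (7,-5) -> (9.475,-2.525) [heading=225, draw]
BK 9.2: (9.475,-2.525) -> (15.98,3.98) [heading=225, draw]
PU: pen up
FD 5.4: (15.98,3.98) -> (12.162,0.162) [heading=225, move]
FD 10.2: (12.162,0.162) -> (4.949,-7.051) [heading=225, move]
BK 3.6: (4.949,-7.051) -> (7.495,-4.505) [heading=225, move]
FD 13.4: (7.495,-4.505) -> (-1.98,-13.98) [heading=225, move]
FD 3: (-1.98,-13.98) -> (-4.102,-16.102) [heading=225, move]
LT 30: heading 225 -> 255
RT 180: heading 255 -> 75
Final: pos=(-4.102,-16.102), heading=75, 2 segment(s) drawn

Segment endpoints: x in {7, 9.475, 15.98}, y in {-5, -2.525, 3.98}
xmin=7, ymin=-5, xmax=15.98, ymax=3.98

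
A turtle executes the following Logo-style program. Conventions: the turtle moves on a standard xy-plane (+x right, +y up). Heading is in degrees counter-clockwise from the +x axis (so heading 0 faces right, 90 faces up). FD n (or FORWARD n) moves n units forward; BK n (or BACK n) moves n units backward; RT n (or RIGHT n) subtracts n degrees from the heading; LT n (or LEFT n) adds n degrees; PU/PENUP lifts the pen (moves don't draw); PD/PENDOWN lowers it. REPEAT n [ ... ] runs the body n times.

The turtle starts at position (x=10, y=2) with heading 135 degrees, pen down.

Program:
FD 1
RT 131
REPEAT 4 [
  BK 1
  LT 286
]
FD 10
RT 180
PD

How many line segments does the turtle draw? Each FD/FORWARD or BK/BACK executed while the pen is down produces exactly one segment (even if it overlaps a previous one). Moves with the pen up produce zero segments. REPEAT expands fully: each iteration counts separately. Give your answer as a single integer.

Answer: 6

Derivation:
Executing turtle program step by step:
Start: pos=(10,2), heading=135, pen down
FD 1: (10,2) -> (9.293,2.707) [heading=135, draw]
RT 131: heading 135 -> 4
REPEAT 4 [
  -- iteration 1/4 --
  BK 1: (9.293,2.707) -> (8.295,2.637) [heading=4, draw]
  LT 286: heading 4 -> 290
  -- iteration 2/4 --
  BK 1: (8.295,2.637) -> (7.953,3.577) [heading=290, draw]
  LT 286: heading 290 -> 216
  -- iteration 3/4 --
  BK 1: (7.953,3.577) -> (8.762,4.165) [heading=216, draw]
  LT 286: heading 216 -> 142
  -- iteration 4/4 --
  BK 1: (8.762,4.165) -> (9.55,3.549) [heading=142, draw]
  LT 286: heading 142 -> 68
]
FD 10: (9.55,3.549) -> (13.296,12.821) [heading=68, draw]
RT 180: heading 68 -> 248
PD: pen down
Final: pos=(13.296,12.821), heading=248, 6 segment(s) drawn
Segments drawn: 6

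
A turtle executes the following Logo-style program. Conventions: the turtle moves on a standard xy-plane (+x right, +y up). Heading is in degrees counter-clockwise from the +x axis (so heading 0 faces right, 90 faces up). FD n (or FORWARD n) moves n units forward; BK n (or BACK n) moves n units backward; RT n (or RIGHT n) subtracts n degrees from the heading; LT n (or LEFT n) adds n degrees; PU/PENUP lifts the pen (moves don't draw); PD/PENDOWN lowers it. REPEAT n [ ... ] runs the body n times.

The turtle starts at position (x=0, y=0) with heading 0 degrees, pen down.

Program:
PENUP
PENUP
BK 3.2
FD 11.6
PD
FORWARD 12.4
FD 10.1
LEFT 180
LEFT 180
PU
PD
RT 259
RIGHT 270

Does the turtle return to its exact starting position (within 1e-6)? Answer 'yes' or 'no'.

Answer: no

Derivation:
Executing turtle program step by step:
Start: pos=(0,0), heading=0, pen down
PU: pen up
PU: pen up
BK 3.2: (0,0) -> (-3.2,0) [heading=0, move]
FD 11.6: (-3.2,0) -> (8.4,0) [heading=0, move]
PD: pen down
FD 12.4: (8.4,0) -> (20.8,0) [heading=0, draw]
FD 10.1: (20.8,0) -> (30.9,0) [heading=0, draw]
LT 180: heading 0 -> 180
LT 180: heading 180 -> 0
PU: pen up
PD: pen down
RT 259: heading 0 -> 101
RT 270: heading 101 -> 191
Final: pos=(30.9,0), heading=191, 2 segment(s) drawn

Start position: (0, 0)
Final position: (30.9, 0)
Distance = 30.9; >= 1e-6 -> NOT closed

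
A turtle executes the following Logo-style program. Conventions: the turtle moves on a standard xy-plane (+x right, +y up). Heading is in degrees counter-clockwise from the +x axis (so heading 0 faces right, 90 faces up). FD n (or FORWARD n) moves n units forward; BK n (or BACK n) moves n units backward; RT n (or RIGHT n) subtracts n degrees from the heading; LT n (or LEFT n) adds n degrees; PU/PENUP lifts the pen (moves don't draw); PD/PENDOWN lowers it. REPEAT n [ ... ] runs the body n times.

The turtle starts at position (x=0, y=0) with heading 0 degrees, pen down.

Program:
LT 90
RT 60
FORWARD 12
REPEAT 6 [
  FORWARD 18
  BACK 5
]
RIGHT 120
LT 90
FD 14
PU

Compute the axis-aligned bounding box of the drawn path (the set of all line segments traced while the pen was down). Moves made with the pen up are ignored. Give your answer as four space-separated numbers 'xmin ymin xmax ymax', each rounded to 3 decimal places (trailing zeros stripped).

Answer: 0 0 91.942 47.5

Derivation:
Executing turtle program step by step:
Start: pos=(0,0), heading=0, pen down
LT 90: heading 0 -> 90
RT 60: heading 90 -> 30
FD 12: (0,0) -> (10.392,6) [heading=30, draw]
REPEAT 6 [
  -- iteration 1/6 --
  FD 18: (10.392,6) -> (25.981,15) [heading=30, draw]
  BK 5: (25.981,15) -> (21.651,12.5) [heading=30, draw]
  -- iteration 2/6 --
  FD 18: (21.651,12.5) -> (37.239,21.5) [heading=30, draw]
  BK 5: (37.239,21.5) -> (32.909,19) [heading=30, draw]
  -- iteration 3/6 --
  FD 18: (32.909,19) -> (48.497,28) [heading=30, draw]
  BK 5: (48.497,28) -> (44.167,25.5) [heading=30, draw]
  -- iteration 4/6 --
  FD 18: (44.167,25.5) -> (59.756,34.5) [heading=30, draw]
  BK 5: (59.756,34.5) -> (55.426,32) [heading=30, draw]
  -- iteration 5/6 --
  FD 18: (55.426,32) -> (71.014,41) [heading=30, draw]
  BK 5: (71.014,41) -> (66.684,38.5) [heading=30, draw]
  -- iteration 6/6 --
  FD 18: (66.684,38.5) -> (82.272,47.5) [heading=30, draw]
  BK 5: (82.272,47.5) -> (77.942,45) [heading=30, draw]
]
RT 120: heading 30 -> 270
LT 90: heading 270 -> 0
FD 14: (77.942,45) -> (91.942,45) [heading=0, draw]
PU: pen up
Final: pos=(91.942,45), heading=0, 14 segment(s) drawn

Segment endpoints: x in {0, 10.392, 21.651, 25.981, 32.909, 37.239, 44.167, 48.497, 55.426, 59.756, 66.684, 71.014, 77.942, 82.272, 91.942}, y in {0, 6, 12.5, 15, 19, 21.5, 25.5, 28, 32, 34.5, 38.5, 41, 45, 47.5}
xmin=0, ymin=0, xmax=91.942, ymax=47.5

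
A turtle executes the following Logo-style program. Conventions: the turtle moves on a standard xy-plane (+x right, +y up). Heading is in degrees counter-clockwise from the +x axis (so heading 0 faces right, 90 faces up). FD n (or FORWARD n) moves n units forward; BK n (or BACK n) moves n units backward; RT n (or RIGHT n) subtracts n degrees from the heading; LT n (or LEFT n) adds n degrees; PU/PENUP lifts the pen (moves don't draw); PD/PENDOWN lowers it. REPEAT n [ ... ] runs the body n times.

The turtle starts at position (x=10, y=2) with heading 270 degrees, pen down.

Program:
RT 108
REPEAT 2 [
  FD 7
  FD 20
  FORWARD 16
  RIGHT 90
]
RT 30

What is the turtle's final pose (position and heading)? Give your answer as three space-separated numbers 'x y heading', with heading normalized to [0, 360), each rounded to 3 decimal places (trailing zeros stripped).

Answer: -17.608 56.183 312

Derivation:
Executing turtle program step by step:
Start: pos=(10,2), heading=270, pen down
RT 108: heading 270 -> 162
REPEAT 2 [
  -- iteration 1/2 --
  FD 7: (10,2) -> (3.343,4.163) [heading=162, draw]
  FD 20: (3.343,4.163) -> (-15.679,10.343) [heading=162, draw]
  FD 16: (-15.679,10.343) -> (-30.895,15.288) [heading=162, draw]
  RT 90: heading 162 -> 72
  -- iteration 2/2 --
  FD 7: (-30.895,15.288) -> (-28.732,21.945) [heading=72, draw]
  FD 20: (-28.732,21.945) -> (-22.552,40.966) [heading=72, draw]
  FD 16: (-22.552,40.966) -> (-17.608,56.183) [heading=72, draw]
  RT 90: heading 72 -> 342
]
RT 30: heading 342 -> 312
Final: pos=(-17.608,56.183), heading=312, 6 segment(s) drawn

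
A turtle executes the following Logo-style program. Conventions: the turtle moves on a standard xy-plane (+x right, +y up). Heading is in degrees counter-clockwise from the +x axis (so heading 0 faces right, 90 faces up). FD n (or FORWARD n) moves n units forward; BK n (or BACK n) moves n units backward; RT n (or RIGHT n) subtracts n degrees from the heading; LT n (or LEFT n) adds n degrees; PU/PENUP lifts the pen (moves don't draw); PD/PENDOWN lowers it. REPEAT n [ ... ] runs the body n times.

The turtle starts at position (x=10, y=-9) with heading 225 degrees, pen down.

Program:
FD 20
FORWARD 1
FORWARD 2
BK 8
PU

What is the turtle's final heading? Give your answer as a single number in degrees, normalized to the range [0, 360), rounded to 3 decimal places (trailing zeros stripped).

Executing turtle program step by step:
Start: pos=(10,-9), heading=225, pen down
FD 20: (10,-9) -> (-4.142,-23.142) [heading=225, draw]
FD 1: (-4.142,-23.142) -> (-4.849,-23.849) [heading=225, draw]
FD 2: (-4.849,-23.849) -> (-6.263,-25.263) [heading=225, draw]
BK 8: (-6.263,-25.263) -> (-0.607,-19.607) [heading=225, draw]
PU: pen up
Final: pos=(-0.607,-19.607), heading=225, 4 segment(s) drawn

Answer: 225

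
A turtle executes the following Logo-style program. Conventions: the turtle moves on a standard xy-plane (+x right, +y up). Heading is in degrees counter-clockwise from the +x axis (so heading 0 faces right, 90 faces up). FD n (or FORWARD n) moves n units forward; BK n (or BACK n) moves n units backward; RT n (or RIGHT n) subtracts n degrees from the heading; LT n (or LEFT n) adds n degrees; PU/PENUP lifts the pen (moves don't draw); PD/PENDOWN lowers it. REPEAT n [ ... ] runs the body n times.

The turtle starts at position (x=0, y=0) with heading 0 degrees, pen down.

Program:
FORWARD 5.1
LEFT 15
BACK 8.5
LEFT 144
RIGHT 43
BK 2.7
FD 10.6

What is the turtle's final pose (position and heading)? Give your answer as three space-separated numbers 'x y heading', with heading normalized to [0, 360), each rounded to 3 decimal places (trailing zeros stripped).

Answer: -6.574 4.901 116

Derivation:
Executing turtle program step by step:
Start: pos=(0,0), heading=0, pen down
FD 5.1: (0,0) -> (5.1,0) [heading=0, draw]
LT 15: heading 0 -> 15
BK 8.5: (5.1,0) -> (-3.11,-2.2) [heading=15, draw]
LT 144: heading 15 -> 159
RT 43: heading 159 -> 116
BK 2.7: (-3.11,-2.2) -> (-1.927,-4.627) [heading=116, draw]
FD 10.6: (-1.927,-4.627) -> (-6.574,4.901) [heading=116, draw]
Final: pos=(-6.574,4.901), heading=116, 4 segment(s) drawn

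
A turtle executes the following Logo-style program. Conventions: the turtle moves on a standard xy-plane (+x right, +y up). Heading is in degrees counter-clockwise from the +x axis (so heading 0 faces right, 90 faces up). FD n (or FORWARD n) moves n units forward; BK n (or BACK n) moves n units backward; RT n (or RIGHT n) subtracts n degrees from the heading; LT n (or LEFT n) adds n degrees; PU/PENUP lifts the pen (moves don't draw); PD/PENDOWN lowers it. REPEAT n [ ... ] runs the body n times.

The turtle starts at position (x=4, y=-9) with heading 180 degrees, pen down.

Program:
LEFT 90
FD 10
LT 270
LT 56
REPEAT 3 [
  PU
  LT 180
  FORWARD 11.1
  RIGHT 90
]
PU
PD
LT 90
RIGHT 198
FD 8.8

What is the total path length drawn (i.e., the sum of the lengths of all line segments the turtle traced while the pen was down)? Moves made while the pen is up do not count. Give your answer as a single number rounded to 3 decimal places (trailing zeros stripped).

Executing turtle program step by step:
Start: pos=(4,-9), heading=180, pen down
LT 90: heading 180 -> 270
FD 10: (4,-9) -> (4,-19) [heading=270, draw]
LT 270: heading 270 -> 180
LT 56: heading 180 -> 236
REPEAT 3 [
  -- iteration 1/3 --
  PU: pen up
  LT 180: heading 236 -> 56
  FD 11.1: (4,-19) -> (10.207,-9.798) [heading=56, move]
  RT 90: heading 56 -> 326
  -- iteration 2/3 --
  PU: pen up
  LT 180: heading 326 -> 146
  FD 11.1: (10.207,-9.798) -> (1.005,-3.591) [heading=146, move]
  RT 90: heading 146 -> 56
  -- iteration 3/3 --
  PU: pen up
  LT 180: heading 56 -> 236
  FD 11.1: (1.005,-3.591) -> (-5.202,-12.793) [heading=236, move]
  RT 90: heading 236 -> 146
]
PU: pen up
PD: pen down
LT 90: heading 146 -> 236
RT 198: heading 236 -> 38
FD 8.8: (-5.202,-12.793) -> (1.732,-7.375) [heading=38, draw]
Final: pos=(1.732,-7.375), heading=38, 2 segment(s) drawn

Segment lengths:
  seg 1: (4,-9) -> (4,-19), length = 10
  seg 2: (-5.202,-12.793) -> (1.732,-7.375), length = 8.8
Total = 18.8

Answer: 18.8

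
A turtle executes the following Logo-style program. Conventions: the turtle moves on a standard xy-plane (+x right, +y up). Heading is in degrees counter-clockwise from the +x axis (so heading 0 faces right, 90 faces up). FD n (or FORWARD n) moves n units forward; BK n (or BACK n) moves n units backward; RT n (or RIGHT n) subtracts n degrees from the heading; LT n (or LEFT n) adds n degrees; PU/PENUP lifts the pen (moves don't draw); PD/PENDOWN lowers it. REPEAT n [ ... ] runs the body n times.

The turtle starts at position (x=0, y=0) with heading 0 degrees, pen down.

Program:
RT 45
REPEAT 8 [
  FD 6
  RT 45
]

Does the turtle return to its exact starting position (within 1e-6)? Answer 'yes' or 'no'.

Executing turtle program step by step:
Start: pos=(0,0), heading=0, pen down
RT 45: heading 0 -> 315
REPEAT 8 [
  -- iteration 1/8 --
  FD 6: (0,0) -> (4.243,-4.243) [heading=315, draw]
  RT 45: heading 315 -> 270
  -- iteration 2/8 --
  FD 6: (4.243,-4.243) -> (4.243,-10.243) [heading=270, draw]
  RT 45: heading 270 -> 225
  -- iteration 3/8 --
  FD 6: (4.243,-10.243) -> (0,-14.485) [heading=225, draw]
  RT 45: heading 225 -> 180
  -- iteration 4/8 --
  FD 6: (0,-14.485) -> (-6,-14.485) [heading=180, draw]
  RT 45: heading 180 -> 135
  -- iteration 5/8 --
  FD 6: (-6,-14.485) -> (-10.243,-10.243) [heading=135, draw]
  RT 45: heading 135 -> 90
  -- iteration 6/8 --
  FD 6: (-10.243,-10.243) -> (-10.243,-4.243) [heading=90, draw]
  RT 45: heading 90 -> 45
  -- iteration 7/8 --
  FD 6: (-10.243,-4.243) -> (-6,0) [heading=45, draw]
  RT 45: heading 45 -> 0
  -- iteration 8/8 --
  FD 6: (-6,0) -> (0,0) [heading=0, draw]
  RT 45: heading 0 -> 315
]
Final: pos=(0,0), heading=315, 8 segment(s) drawn

Start position: (0, 0)
Final position: (0, 0)
Distance = 0; < 1e-6 -> CLOSED

Answer: yes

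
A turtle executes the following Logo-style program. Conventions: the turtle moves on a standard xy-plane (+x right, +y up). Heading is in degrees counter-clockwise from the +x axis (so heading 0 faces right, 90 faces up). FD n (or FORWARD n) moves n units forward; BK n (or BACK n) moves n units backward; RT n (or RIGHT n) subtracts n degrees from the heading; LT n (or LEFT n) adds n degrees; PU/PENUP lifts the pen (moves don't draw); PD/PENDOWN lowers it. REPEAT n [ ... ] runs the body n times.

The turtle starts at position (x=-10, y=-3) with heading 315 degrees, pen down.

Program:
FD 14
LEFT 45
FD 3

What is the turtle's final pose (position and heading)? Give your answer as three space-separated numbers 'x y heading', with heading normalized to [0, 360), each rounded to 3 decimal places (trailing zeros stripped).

Executing turtle program step by step:
Start: pos=(-10,-3), heading=315, pen down
FD 14: (-10,-3) -> (-0.101,-12.899) [heading=315, draw]
LT 45: heading 315 -> 0
FD 3: (-0.101,-12.899) -> (2.899,-12.899) [heading=0, draw]
Final: pos=(2.899,-12.899), heading=0, 2 segment(s) drawn

Answer: 2.899 -12.899 0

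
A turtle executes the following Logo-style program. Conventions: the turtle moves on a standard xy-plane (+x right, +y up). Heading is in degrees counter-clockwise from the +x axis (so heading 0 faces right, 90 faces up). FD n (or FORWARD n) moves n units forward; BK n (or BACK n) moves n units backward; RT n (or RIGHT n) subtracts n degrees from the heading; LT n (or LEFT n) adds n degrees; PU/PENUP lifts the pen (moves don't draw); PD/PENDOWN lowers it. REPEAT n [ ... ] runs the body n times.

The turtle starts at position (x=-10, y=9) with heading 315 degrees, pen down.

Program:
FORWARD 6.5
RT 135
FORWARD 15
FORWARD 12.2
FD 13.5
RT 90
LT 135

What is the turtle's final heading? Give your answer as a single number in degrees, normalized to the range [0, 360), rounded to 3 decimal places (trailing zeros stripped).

Answer: 225

Derivation:
Executing turtle program step by step:
Start: pos=(-10,9), heading=315, pen down
FD 6.5: (-10,9) -> (-5.404,4.404) [heading=315, draw]
RT 135: heading 315 -> 180
FD 15: (-5.404,4.404) -> (-20.404,4.404) [heading=180, draw]
FD 12.2: (-20.404,4.404) -> (-32.604,4.404) [heading=180, draw]
FD 13.5: (-32.604,4.404) -> (-46.104,4.404) [heading=180, draw]
RT 90: heading 180 -> 90
LT 135: heading 90 -> 225
Final: pos=(-46.104,4.404), heading=225, 4 segment(s) drawn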